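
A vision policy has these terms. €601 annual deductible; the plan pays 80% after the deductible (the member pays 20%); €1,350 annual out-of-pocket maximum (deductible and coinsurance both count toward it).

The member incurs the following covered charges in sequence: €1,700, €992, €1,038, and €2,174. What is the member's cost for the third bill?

€207.60

#1 (€1,700): €601 finishes the deductible; €1,099 goes to coinsurance; coinsurance €1,099 × 20% = €219.80. Cost to member: €820.80. OOP to date €820.80.
#2 (€992): deductible already satisfied, so member's share is 20% × €992 = €198.40. Cost to member: €198.40. OOP to date €1,019.20.
#3 (€1,038): 20% coinsurance on €1,038 = €207.60. Member owes €207.60 (running OOP €1,226.80).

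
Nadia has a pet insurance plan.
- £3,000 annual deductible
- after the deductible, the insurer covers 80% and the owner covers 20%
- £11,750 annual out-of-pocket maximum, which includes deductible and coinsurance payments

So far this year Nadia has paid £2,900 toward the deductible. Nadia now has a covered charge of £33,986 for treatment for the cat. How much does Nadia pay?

£6,877.20

Deductible still to meet: £3,000 − £2,900 = £100.
That leaves £33,986 − £100 = £33,886 for coinsurance.
20% of £33,886 = £6,777.20 falls to the owner.
So the owner owes £100 + £6,777.20 = £6,877.20 before any cap.
Year-to-date out-of-pocket becomes £2,900 + £6,877.20 = £9,777.20, still under the £11,750 maximum, so no cap applies.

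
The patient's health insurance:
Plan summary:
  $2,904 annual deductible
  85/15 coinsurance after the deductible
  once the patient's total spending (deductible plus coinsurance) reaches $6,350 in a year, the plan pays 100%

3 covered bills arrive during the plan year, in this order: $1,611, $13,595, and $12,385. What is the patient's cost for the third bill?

Bill 1, $1,611: all of it applies to the deductible. Cost to patient: $1,611. OOP to date $1,611.
Bill 2, $13,595: $1,293 finishes the deductible; $12,302 goes to coinsurance; coinsurance $12,302 × 15% = $1,845.30. Patient owes $3,138.30 (running OOP $4,749.30).
Bill 3, $12,385: deductible already satisfied, so patient's share is 15% × $12,385 = $1,857.75. Adding that to $4,749.30 gives $6,607.05, past the $6,350 cap; patient pays only $6,350 − $4,749.30 = $1,600.70.

$1,600.70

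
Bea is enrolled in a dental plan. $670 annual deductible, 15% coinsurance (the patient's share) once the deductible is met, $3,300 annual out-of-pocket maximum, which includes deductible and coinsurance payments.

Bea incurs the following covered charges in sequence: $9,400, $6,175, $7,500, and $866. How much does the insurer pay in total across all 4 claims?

Claim 1 ($9,400): deductible takes $670, $8,730 remains; coinsurance $8,730 × 15% = $1,309.50. Patient pays $1,979.50; OOP now $1,979.50. Insurer: $9,400 − $1,979.50 = $7,420.50.
Claim 2 ($6,175): 15% coinsurance on $6,175 = $926.25. Patient pays $926.25; OOP now $2,905.75. Insurer: $6,175 − $926.25 = $5,248.75.
Claim 3 ($7,500): deductible met; 15% of $7,500 = $1,125. OOP would hit $4,030.75 > $3,300, so the cap limits the patient to $3,300 − $2,905.75 = $394.25. Plan pays $7,500 − $394.25 = $7,105.75.
Claim 4 ($866): deductible met; 15% of $866 = $129.90. That would push OOP to $3,429.90, over the $3,300 cap, so patient pays $3,300 − $3,300 = $0. Plan pays $866 − $0 = $866.
Insurer total = bills − patient's total = $23,941 − $3,300 = $20,641.

$20,641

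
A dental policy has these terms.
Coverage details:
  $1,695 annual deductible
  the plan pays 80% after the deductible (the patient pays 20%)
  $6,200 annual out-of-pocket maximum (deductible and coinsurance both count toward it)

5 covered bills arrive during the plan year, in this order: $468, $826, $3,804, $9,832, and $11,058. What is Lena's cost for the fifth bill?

$1,858

Claim 1 — $468: all of it applies to the deductible. Cost to patient: $468. OOP to date $468.
Claim 2 — $826: all of it applies to the deductible. Patient owes $826 (running OOP $1,294).
Claim 3 — $3,804: $401 to deductible, leaving $3,403; patient's 20% is $680.60. Cost to patient: $1,081.60. OOP to date $2,375.60.
Claim 4 — $9,832: deductible already satisfied, so patient's share is 20% × $9,832 = $1,966.40. Patient owes $1,966.40 (running OOP $4,342).
Claim 5 — $11,058: deductible already satisfied, so patient's share is 20% × $11,058 = $2,211.60. Adding that to $4,342 gives $6,553.60, past the $6,200 cap; patient pays only $6,200 − $4,342 = $1,858.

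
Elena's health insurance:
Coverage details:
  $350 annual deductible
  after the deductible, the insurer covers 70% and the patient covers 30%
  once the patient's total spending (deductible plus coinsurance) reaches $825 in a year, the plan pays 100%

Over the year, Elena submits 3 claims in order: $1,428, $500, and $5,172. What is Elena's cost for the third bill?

#1 ($1,428): $350 to deductible, leaving $1,078; 30% of $1,078 = $323.40. Patient owes $673.40 (running OOP $673.40).
#2 ($500): deductible met; 30% of $500 = $150. Patient owes $150 (running OOP $823.40).
#3 ($5,172): 30% coinsurance on $5,172 = $1,551.60. Adding that to $823.40 gives $2,375, past the $825 cap; patient pays only $825 − $823.40 = $1.60.

$1.60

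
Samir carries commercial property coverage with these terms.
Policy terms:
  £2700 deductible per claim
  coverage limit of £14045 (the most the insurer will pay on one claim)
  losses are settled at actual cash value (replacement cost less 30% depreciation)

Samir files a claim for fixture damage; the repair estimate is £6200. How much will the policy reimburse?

Actual cash value after 30% depreciation: £6200 × 70% = £4340.
Subtract the deductible: £4340 − £2700 = £1640.
£1640 ≤ £14045, so the limit doesn't bind; insurer pays £1640.

£1640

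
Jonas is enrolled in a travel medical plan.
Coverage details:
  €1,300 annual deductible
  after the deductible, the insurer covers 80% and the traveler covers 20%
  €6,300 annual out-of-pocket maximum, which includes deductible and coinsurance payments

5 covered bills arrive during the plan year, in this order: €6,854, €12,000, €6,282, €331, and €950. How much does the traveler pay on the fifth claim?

#1 (€6,854): deductible takes €1,300, €5,554 remains; traveler's 20% is €1,110.80. Traveler pays €2,410.80; OOP now €2,410.80.
#2 (€12,000): deductible met; 20% of €12,000 = €2,400. Traveler pays €2,400; OOP now €4,810.80.
#3 (€6,282): deductible met; 20% of €6,282 = €1,256.40. Traveler pays €1,256.40; OOP now €6,067.20.
#4 (€331): deductible already satisfied, so traveler's share is 20% × €331 = €66.20. Traveler pays €66.20; OOP now €6,133.40.
#5 (€950): deductible met; 20% of €950 = €190. Adding that to €6,133.40 gives €6,323.40, past the €6,300 cap; traveler pays only €6,300 − €6,133.40 = €166.60.

€166.60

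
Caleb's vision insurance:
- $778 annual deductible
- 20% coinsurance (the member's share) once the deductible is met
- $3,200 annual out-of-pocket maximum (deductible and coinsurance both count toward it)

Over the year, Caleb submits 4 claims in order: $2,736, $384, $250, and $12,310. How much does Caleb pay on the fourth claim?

Claim 1 ($2,736): $778 to deductible, leaving $1,958; member's 20% is $391.60. Cost to member: $1,169.60. OOP to date $1,169.60.
Claim 2 ($384): 20% coinsurance on $384 = $76.80. Member owes $76.80 (running OOP $1,246.40).
Claim 3 ($250): deductible met; 20% of $250 = $50. Member pays $50; OOP now $1,296.40.
Claim 4 ($12,310): deductible already satisfied, so member's share is 20% × $12,310 = $2,462. OOP would hit $3,758.40 > $3,200, so the cap limits the member to $3,200 − $1,296.40 = $1,903.60.

$1,903.60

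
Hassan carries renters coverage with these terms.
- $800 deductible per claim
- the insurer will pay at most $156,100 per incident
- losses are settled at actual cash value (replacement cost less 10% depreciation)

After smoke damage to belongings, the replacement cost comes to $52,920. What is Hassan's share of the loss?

Actual cash value after 10% depreciation: $52,920 × 90% = $47,628.
After the deductible, $47,628 − $800 = $46,828 remains.
$46,828 is within the $156,100 limit, so the insurer pays $46,828.
The tenant bears the rest of the original loss: $52,920 − $46,828 = $6,092.

$6,092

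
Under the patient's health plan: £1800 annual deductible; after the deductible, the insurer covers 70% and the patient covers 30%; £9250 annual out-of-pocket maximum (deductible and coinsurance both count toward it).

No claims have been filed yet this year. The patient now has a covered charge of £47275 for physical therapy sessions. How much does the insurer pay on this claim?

£38025

Nothing has been paid toward the £1800 deductible, so the first £1800 of this charge is applied there.
The remaining £45475 (= £47275 − £1800) moves to coinsurance.
Patient's 30% share of £45475 is £13642.50.
That puts the patient's cost at £1800 + £13642.50 = £15442.50 before any cap.
That would bring total out-of-pocket to £15442.50, past the £9250 cap. The patient is capped at £9250 − £0 = £9250 on this claim.
The insurer covers the remainder: £47275 − £9250 = £38025.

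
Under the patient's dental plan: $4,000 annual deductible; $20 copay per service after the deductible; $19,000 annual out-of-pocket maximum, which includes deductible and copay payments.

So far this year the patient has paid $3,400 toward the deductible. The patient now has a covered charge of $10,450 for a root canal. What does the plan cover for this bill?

$3,400 of the $4,000 deductible is already met, leaving $600.
That leaves $10,450 − $600 = $9,850 for the copay.
Copay on this service: $20.
So the patient owes $600 + $20 = $620 before any cap.
Year-to-date out-of-pocket becomes $3,400 + $620 = $4,020, still under the $19,000 maximum, so no cap applies.
The plan picks up $10,450 − $620 = $9,830.

$9,830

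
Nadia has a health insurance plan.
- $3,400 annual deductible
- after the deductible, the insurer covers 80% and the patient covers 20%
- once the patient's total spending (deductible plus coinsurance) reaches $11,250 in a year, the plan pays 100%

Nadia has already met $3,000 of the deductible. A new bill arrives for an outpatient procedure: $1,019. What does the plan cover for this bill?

Deductible still to meet: $3,400 − $3,000 = $400.
After the $400 deductible portion, $1,019 − $400 = $619 is subject to coinsurance.
Coinsurance: $619 × 20% = $123.80.
So the patient owes $400 + $123.80 = $523.80 before any cap.
Total out-of-pocket so far would be $3,000 + $523.80 = $3,523.80, below the $11,250 cap — no reduction.
The plan picks up $1,019 − $523.80 = $495.20.

$495.20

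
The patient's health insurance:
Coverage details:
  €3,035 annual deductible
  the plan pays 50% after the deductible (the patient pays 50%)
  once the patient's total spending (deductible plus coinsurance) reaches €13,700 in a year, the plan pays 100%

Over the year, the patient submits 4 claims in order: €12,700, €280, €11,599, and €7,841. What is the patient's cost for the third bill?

€5,692.50

#1 (€12,700): €3,035 to deductible, leaving €9,665; coinsurance €9,665 × 50% = €4,832.50. Cost to patient: €7,867.50. OOP to date €7,867.50.
#2 (€280): deductible met; 50% of €280 = €140. Patient pays €140; OOP now €8,007.50.
#3 (€11,599): deductible already satisfied, so patient's share is 50% × €11,599 = €5,799.50. That would push OOP to €13,807, over the €13,700 cap, so patient pays €13,700 − €8,007.50 = €5,692.50.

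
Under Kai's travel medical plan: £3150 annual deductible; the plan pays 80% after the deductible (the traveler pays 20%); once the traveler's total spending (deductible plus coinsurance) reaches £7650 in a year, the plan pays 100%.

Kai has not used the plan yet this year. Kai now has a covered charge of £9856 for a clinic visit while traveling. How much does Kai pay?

Deductible not yet touched, so the first £3150 of the bill goes to the deductible.
After the £3150 deductible portion, £9856 − £3150 = £6706 is subject to coinsurance.
Coinsurance: £6706 × 20% = £1341.20.
That puts the traveler's cost at £3150 + £1341.20 = £4491.20 before any cap.
Total out-of-pocket so far would be £0 + £4491.20 = £4491.20, below the £7650 cap — no reduction.

£4491.20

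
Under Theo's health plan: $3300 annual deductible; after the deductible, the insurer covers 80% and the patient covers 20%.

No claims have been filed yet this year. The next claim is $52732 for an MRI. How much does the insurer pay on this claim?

$39545.60

Deductible not yet touched, so the first $3300 of the bill goes to the deductible.
That leaves $52732 − $3300 = $49432 for coinsurance.
Coinsurance: $49432 × 20% = $9886.40.
Patient responsibility: $3300 + $9886.40 = $13186.40.
The plan picks up $52732 − $13186.40 = $39545.60.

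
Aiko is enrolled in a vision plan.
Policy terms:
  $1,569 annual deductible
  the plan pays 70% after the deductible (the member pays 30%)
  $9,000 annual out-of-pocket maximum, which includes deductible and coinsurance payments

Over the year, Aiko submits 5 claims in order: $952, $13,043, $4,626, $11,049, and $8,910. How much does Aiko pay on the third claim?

$1,387.80

Claim 1 ($952): fully absorbed by the deductible. Member pays $952; OOP now $952.
Claim 2 ($13,043): $617 to deductible, leaving $12,426; coinsurance $12,426 × 30% = $3,727.80. Member owes $4,344.80 (running OOP $5,296.80).
Claim 3 ($4,626): deductible already satisfied, so member's share is 30% × $4,626 = $1,387.80. Member pays $1,387.80; OOP now $6,684.60.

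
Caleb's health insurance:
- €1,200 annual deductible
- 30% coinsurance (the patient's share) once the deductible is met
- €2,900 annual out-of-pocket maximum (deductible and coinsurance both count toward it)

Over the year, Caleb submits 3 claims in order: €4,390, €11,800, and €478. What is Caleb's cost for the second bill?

€743

Claim 1 — €4,390: €1,200 finishes the deductible; €3,190 goes to coinsurance; patient's 30% is €957. Cost to patient: €2,157. OOP to date €2,157.
Claim 2 — €11,800: deductible met; 30% of €11,800 = €3,540. Adding that to €2,157 gives €5,697, past the €2,900 cap; patient pays only €2,900 − €2,157 = €743.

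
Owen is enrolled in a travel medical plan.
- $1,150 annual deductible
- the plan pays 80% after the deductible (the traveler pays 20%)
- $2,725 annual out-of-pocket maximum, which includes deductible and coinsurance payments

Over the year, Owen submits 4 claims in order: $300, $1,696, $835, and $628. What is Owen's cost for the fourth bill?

$125.60

Claim 1 ($300): entire amount goes to the deductible. Traveler owes $300 (running OOP $300).
Claim 2 ($1,696): $850 to deductible, leaving $846; traveler's 20% is $169.20. Cost to traveler: $1,019.20. OOP to date $1,319.20.
Claim 3 ($835): 20% coinsurance on $835 = $167. Traveler pays $167; OOP now $1,486.20.
Claim 4 ($628): 20% coinsurance on $628 = $125.60. Traveler owes $125.60 (running OOP $1,611.80).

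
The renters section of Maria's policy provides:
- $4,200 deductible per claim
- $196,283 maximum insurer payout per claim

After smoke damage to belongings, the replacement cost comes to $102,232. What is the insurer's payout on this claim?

$98,032

After the deductible, $102,232 − $4,200 = $98,032 remains.
$98,032 is within the $196,283 limit, so the insurer pays $98,032.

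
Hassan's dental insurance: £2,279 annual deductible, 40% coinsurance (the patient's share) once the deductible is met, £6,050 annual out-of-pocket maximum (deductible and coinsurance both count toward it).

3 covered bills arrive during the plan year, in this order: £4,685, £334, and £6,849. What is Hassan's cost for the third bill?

£2,675

Bill 1, £4,685: £2,279 to deductible, leaving £2,406; patient's 40% is £962.40. Patient pays £3,241.40; OOP now £3,241.40.
Bill 2, £334: 40% coinsurance on £334 = £133.60. Patient owes £133.60 (running OOP £3,375).
Bill 3, £6,849: deductible met; 40% of £6,849 = £2,739.60. That would push OOP to £6,114.60, over the £6,050 cap, so patient pays £6,050 − £3,375 = £2,675.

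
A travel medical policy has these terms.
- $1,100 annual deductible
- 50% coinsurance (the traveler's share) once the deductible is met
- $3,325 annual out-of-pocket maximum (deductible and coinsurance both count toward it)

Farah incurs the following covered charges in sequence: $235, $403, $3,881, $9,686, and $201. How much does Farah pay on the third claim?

$2,171.50

Bill 1, $235: entire amount goes to the deductible. Traveler owes $235 (running OOP $235).
Bill 2, $403: entire amount goes to the deductible. Traveler pays $403; OOP now $638.
Bill 3, $3,881: $462 to deductible, leaving $3,419; 50% of $3,419 = $1,709.50. Cost to traveler: $2,171.50. OOP to date $2,809.50.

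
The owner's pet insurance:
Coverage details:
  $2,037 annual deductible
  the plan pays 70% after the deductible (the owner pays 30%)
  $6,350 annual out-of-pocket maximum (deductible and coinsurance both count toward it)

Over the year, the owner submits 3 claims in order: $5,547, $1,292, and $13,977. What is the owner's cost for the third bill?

Bill 1, $5,547: $2,037 finishes the deductible; $3,510 goes to coinsurance; coinsurance $3,510 × 30% = $1,053. Owner pays $3,090; OOP now $3,090.
Bill 2, $1,292: deductible already satisfied, so owner's share is 30% × $1,292 = $387.60. Owner pays $387.60; OOP now $3,477.60.
Bill 3, $13,977: 30% coinsurance on $13,977 = $4,193.10. Adding that to $3,477.60 gives $7,670.70, past the $6,350 cap; owner pays only $6,350 − $3,477.60 = $2,872.40.

$2,872.40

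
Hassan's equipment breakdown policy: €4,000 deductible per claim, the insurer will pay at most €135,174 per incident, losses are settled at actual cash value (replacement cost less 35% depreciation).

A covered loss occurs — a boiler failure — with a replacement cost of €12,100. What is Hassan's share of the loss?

Actual cash value after 35% depreciation: €12,100 × 65% = €7,865.
Less the €4,000 deductible: €7,865 − €4,000 = €3,865.
€3,865 is within the €135,174 limit, so the insurer pays €3,865.
Out of pocket: €12,100 − €3,865 = €8,235.

€8,235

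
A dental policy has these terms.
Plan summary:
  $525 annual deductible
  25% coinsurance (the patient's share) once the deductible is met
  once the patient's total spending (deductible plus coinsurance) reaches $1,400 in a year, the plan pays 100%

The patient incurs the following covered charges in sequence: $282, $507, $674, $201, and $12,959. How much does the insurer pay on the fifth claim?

$12,368.75

Claim 1 ($282): entire amount goes to the deductible. Patient pays $282; OOP now $282. Plan pays $282 − $282 = $0.
Claim 2 ($507): $243 finishes the deductible; $264 goes to coinsurance; patient's 25% is $66. Patient owes $309 (running OOP $591). Insurer: $507 − $309 = $198.
Claim 3 ($674): deductible met; 25% of $674 = $168.50. Patient owes $168.50 (running OOP $759.50). Insurer: $674 − $168.50 = $505.50.
Claim 4 ($201): deductible met; 25% of $201 = $50.25. Cost to patient: $50.25. OOP to date $809.75. Plan pays $201 − $50.25 = $150.75.
Claim 5 ($12,959): deductible met; 25% of $12,959 = $3,239.75. OOP would hit $4,049.50 > $1,400, so the cap limits the patient to $1,400 − $809.75 = $590.25. Insurer: $12,959 − $590.25 = $12,368.75.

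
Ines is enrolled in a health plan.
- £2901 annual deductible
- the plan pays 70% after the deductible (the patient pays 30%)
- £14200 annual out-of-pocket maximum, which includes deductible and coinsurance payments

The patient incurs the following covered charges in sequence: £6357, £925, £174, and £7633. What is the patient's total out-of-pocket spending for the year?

£6557.40

Claim 1 — £6357: £2901 to deductible, leaving £3456; patient's 30% is £1036.80. Patient owes £3937.80 (running OOP £3937.80).
Claim 2 — £925: deductible already satisfied, so patient's share is 30% × £925 = £277.50. Cost to patient: £277.50. OOP to date £4215.30.
Claim 3 — £174: deductible already satisfied, so patient's share is 30% × £174 = £52.20. Patient pays £52.20; OOP now £4267.50.
Claim 4 — £7633: 30% coinsurance on £7633 = £2289.90. Patient pays £2289.90; OOP now £6557.40.
Total paid by the patient: £3937.80 + £277.50 + £52.20 + £2289.90 = £6557.40.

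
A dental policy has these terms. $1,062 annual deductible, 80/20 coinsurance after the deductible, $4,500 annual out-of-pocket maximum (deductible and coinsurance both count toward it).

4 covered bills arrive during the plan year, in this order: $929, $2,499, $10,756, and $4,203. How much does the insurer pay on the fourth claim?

Claim 1 ($929): entire amount goes to the deductible. Cost to patient: $929. OOP to date $929. Plan pays $929 − $929 = $0.
Claim 2 ($2,499): deductible takes $133, $2,366 remains; patient's 20% is $473.20. Patient owes $606.20 (running OOP $1,535.20). Insurer: $2,499 − $606.20 = $1,892.80.
Claim 3 ($10,756): deductible already satisfied, so patient's share is 20% × $10,756 = $2,151.20. Patient pays $2,151.20; OOP now $3,686.40. Insurer: $10,756 − $2,151.20 = $8,604.80.
Claim 4 ($4,203): deductible already satisfied, so patient's share is 20% × $4,203 = $840.60. That would push OOP to $4,527, over the $4,500 cap, so patient pays $4,500 − $3,686.40 = $813.60. Plan pays $4,203 − $813.60 = $3,389.40.

$3,389.40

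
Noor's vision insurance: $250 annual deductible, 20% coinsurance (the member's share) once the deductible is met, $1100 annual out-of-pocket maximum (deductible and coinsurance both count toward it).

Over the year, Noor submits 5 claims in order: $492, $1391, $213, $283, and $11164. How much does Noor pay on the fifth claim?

Claim 1 ($492): $250 finishes the deductible; $242 goes to coinsurance; coinsurance $242 × 20% = $48.40. Cost to member: $298.40. OOP to date $298.40.
Claim 2 ($1391): 20% coinsurance on $1391 = $278.20. Member pays $278.20; OOP now $576.60.
Claim 3 ($213): deductible already satisfied, so member's share is 20% × $213 = $42.60. Member owes $42.60 (running OOP $619.20).
Claim 4 ($283): 20% coinsurance on $283 = $56.60. Member pays $56.60; OOP now $675.80.
Claim 5 ($11164): deductible met; 20% of $11164 = $2232.80. Adding that to $675.80 gives $2908.60, past the $1100 cap; member pays only $1100 − $675.80 = $424.20.

$424.20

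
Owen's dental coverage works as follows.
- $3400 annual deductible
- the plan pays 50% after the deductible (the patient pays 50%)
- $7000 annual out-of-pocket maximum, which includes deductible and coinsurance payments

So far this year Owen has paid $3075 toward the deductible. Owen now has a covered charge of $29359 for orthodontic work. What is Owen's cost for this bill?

Deductible still to meet: $3400 − $3075 = $325.
After the $325 deductible portion, $29359 − $325 = $29034 is subject to coinsurance.
Coinsurance: $29034 × 50% = $14517.
Patient responsibility before any cap: $325 + $14517 = $14842.
That would bring total out-of-pocket to $17917, past the $7000 cap. The patient is capped at $7000 − $3075 = $3925 on this claim.

$3925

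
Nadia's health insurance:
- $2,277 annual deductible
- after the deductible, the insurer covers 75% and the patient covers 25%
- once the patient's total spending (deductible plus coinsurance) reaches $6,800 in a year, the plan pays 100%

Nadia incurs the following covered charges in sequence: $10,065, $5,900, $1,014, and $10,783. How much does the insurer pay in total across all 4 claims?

$20,962

Bill 1, $10,065: $2,277 to deductible, leaving $7,788; coinsurance $7,788 × 25% = $1,947. Cost to patient: $4,224. OOP to date $4,224. Plan pays $10,065 − $4,224 = $5,841.
Bill 2, $5,900: deductible met; 25% of $5,900 = $1,475. Patient owes $1,475 (running OOP $5,699). Plan pays $5,900 − $1,475 = $4,425.
Bill 3, $1,014: deductible already satisfied, so patient's share is 25% × $1,014 = $253.50. Patient pays $253.50; OOP now $5,952.50. Insurer: $1,014 − $253.50 = $760.50.
Bill 4, $10,783: deductible met; 25% of $10,783 = $2,695.75. That would push OOP to $8,648.25, over the $6,800 cap, so patient pays $6,800 − $5,952.50 = $847.50. Plan pays $10,783 − $847.50 = $9,935.50.
Insurer total: $5,841 + $4,425 + $760.50 + $9,935.50 = $20,962.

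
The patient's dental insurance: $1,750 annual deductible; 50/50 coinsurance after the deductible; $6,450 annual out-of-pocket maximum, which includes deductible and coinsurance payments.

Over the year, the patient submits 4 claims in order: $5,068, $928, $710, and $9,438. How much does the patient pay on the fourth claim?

Bill 1, $5,068: deductible takes $1,750, $3,318 remains; patient's 50% is $1,659. Patient owes $3,409 (running OOP $3,409).
Bill 2, $928: deductible already satisfied, so patient's share is 50% × $928 = $464. Patient owes $464 (running OOP $3,873).
Bill 3, $710: deductible met; 50% of $710 = $355. Cost to patient: $355. OOP to date $4,228.
Bill 4, $9,438: 50% coinsurance on $9,438 = $4,719. That would push OOP to $8,947, over the $6,450 cap, so patient pays $6,450 − $4,228 = $2,222.

$2,222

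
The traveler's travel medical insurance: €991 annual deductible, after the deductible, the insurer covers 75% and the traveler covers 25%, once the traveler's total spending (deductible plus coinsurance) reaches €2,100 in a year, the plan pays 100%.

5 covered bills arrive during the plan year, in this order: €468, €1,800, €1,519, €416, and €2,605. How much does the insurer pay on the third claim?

€1,139.25

Claim 1 — €468: all of it applies to the deductible. Traveler owes €468 (running OOP €468). Insurer: €468 − €468 = €0.
Claim 2 — €1,800: €523 to deductible, leaving €1,277; 25% of €1,277 = €319.25. Cost to traveler: €842.25. OOP to date €1,310.25. Insurer: €1,800 − €842.25 = €957.75.
Claim 3 — €1,519: 25% coinsurance on €1,519 = €379.75. Traveler pays €379.75; OOP now €1,690. Insurer: €1,519 − €379.75 = €1,139.25.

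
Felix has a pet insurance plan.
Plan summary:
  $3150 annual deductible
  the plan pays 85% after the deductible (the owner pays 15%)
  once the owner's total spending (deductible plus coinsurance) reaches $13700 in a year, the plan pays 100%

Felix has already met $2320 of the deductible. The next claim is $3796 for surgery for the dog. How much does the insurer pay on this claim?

$2521.10

Deductible still to meet: $3150 − $2320 = $830.
The remaining $2966 (= $3796 − $830) moves to coinsurance.
15% of $2966 = $444.90 falls to the owner.
Owner responsibility before any cap: $830 + $444.90 = $1274.90.
Year-to-date out-of-pocket becomes $2320 + $1274.90 = $3594.90, still under the $13700 maximum, so no cap applies.
The plan picks up $3796 − $1274.90 = $2521.10.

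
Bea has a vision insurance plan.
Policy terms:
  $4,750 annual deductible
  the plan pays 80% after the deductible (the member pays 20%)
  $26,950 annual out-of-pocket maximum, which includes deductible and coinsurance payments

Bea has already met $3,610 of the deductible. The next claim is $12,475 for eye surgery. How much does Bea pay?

$3,407

Deductible still to meet: $4,750 − $3,610 = $1,140.
After the $1,140 deductible portion, $12,475 − $1,140 = $11,335 is subject to coinsurance.
Coinsurance: $11,335 × 20% = $2,267.
That puts the member's cost at $1,140 + $2,267 = $3,407 before any cap.
Total out-of-pocket so far would be $3,610 + $3,407 = $7,017, below the $26,950 cap — no reduction.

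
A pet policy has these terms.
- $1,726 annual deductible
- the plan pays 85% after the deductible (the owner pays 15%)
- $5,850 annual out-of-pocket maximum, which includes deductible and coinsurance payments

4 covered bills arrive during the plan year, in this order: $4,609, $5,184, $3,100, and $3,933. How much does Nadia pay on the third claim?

Bill 1, $4,609: $1,726 to deductible, leaving $2,883; owner's 15% is $432.45. Cost to owner: $2,158.45. OOP to date $2,158.45.
Bill 2, $5,184: deductible already satisfied, so owner's share is 15% × $5,184 = $777.60. Owner owes $777.60 (running OOP $2,936.05).
Bill 3, $3,100: deductible already satisfied, so owner's share is 15% × $3,100 = $465. Owner pays $465; OOP now $3,401.05.

$465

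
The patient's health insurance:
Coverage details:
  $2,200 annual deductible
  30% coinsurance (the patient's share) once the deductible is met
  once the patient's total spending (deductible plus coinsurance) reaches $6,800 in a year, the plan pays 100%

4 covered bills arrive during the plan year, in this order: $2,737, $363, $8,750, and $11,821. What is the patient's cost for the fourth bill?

#1 ($2,737): $2,200 to deductible, leaving $537; patient's 30% is $161.10. Patient pays $2,361.10; OOP now $2,361.10.
#2 ($363): deductible met; 30% of $363 = $108.90. Patient owes $108.90 (running OOP $2,470).
#3 ($8,750): deductible met; 30% of $8,750 = $2,625. Cost to patient: $2,625. OOP to date $5,095.
#4 ($11,821): deductible already satisfied, so patient's share is 30% × $11,821 = $3,546.30. That would push OOP to $8,641.30, over the $6,800 cap, so patient pays $6,800 − $5,095 = $1,705.

$1,705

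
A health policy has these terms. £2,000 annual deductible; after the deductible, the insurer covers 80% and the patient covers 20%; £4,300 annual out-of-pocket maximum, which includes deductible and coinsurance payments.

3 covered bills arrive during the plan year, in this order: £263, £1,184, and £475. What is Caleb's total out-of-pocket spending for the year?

Claim 1 — £263: all of it applies to the deductible. Patient pays £263; OOP now £263.
Claim 2 — £1,184: all of it applies to the deductible. Cost to patient: £1,184. OOP to date £1,447.
Claim 3 — £475: all of it applies to the deductible. Cost to patient: £475. OOP to date £1,922.
Total paid by the patient: £263 + £1,184 + £475 = £1,922.

£1,922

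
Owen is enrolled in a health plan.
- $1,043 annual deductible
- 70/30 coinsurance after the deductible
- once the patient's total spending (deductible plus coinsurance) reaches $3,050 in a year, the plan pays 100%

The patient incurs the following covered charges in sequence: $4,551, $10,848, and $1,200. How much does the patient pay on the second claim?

Bill 1, $4,551: deductible takes $1,043, $3,508 remains; coinsurance $3,508 × 30% = $1,052.40. Cost to patient: $2,095.40. OOP to date $2,095.40.
Bill 2, $10,848: deductible already satisfied, so patient's share is 30% × $10,848 = $3,254.40. OOP would hit $5,349.80 > $3,050, so the cap limits the patient to $3,050 − $2,095.40 = $954.60.

$954.60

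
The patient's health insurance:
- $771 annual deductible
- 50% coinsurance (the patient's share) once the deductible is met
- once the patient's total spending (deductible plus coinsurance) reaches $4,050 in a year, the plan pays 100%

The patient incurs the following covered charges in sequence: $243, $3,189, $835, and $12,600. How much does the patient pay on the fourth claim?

Claim 1 — $243: all of it applies to the deductible. Patient owes $243 (running OOP $243).
Claim 2 — $3,189: $528 to deductible, leaving $2,661; 50% of $2,661 = $1,330.50. Patient owes $1,858.50 (running OOP $2,101.50).
Claim 3 — $835: 50% coinsurance on $835 = $417.50. Patient owes $417.50 (running OOP $2,519).
Claim 4 — $12,600: deductible already satisfied, so patient's share is 50% × $12,600 = $6,300. OOP would hit $8,819 > $4,050, so the cap limits the patient to $4,050 − $2,519 = $1,531.

$1,531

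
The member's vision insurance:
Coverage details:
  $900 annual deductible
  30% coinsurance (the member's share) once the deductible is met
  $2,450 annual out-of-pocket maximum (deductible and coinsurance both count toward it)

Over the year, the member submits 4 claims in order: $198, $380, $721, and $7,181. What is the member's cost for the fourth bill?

$1,430.30

#1 ($198): all of it applies to the deductible. Member owes $198 (running OOP $198).
#2 ($380): entire amount goes to the deductible. Member pays $380; OOP now $578.
#3 ($721): $322 to deductible, leaving $399; coinsurance $399 × 30% = $119.70. Cost to member: $441.70. OOP to date $1,019.70.
#4 ($7,181): deductible already satisfied, so member's share is 30% × $7,181 = $2,154.30. Adding that to $1,019.70 gives $3,174, past the $2,450 cap; member pays only $2,450 − $1,019.70 = $1,430.30.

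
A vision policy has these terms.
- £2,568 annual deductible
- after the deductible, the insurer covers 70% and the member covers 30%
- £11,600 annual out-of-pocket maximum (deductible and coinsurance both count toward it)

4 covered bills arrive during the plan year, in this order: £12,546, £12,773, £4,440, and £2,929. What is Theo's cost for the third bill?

Claim 1 (£12,546): deductible takes £2,568, £9,978 remains; 30% of £9,978 = £2,993.40. Member owes £5,561.40 (running OOP £5,561.40).
Claim 2 (£12,773): 30% coinsurance on £12,773 = £3,831.90. Cost to member: £3,831.90. OOP to date £9,393.30.
Claim 3 (£4,440): deductible met; 30% of £4,440 = £1,332. Member owes £1,332 (running OOP £10,725.30).

£1,332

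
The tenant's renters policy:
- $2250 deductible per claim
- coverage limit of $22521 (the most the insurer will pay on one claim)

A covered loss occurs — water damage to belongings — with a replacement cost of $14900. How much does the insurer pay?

Less the $2250 deductible: $14900 − $2250 = $12650.
That's under the $22521 cap, so the insurer reimburses the full $12650.

$12650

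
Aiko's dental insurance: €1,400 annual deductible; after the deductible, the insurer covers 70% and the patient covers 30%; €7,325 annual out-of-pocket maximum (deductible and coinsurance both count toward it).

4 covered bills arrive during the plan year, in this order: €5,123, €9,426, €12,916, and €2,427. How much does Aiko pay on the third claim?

Claim 1 — €5,123: €1,400 finishes the deductible; €3,723 goes to coinsurance; coinsurance €3,723 × 30% = €1,116.90. Cost to patient: €2,516.90. OOP to date €2,516.90.
Claim 2 — €9,426: deductible already satisfied, so patient's share is 30% × €9,426 = €2,827.80. Patient owes €2,827.80 (running OOP €5,344.70).
Claim 3 — €12,916: 30% coinsurance on €12,916 = €3,874.80. That would push OOP to €9,219.50, over the €7,325 cap, so patient pays €7,325 − €5,344.70 = €1,980.30.

€1,980.30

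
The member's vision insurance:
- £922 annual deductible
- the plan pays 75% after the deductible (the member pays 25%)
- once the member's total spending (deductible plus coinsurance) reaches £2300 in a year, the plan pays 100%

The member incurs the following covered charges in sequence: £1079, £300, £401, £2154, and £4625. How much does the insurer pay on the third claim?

£300.75

Claim 1 (£1079): deductible takes £922, £157 remains; coinsurance £157 × 25% = £39.25. Cost to member: £961.25. OOP to date £961.25. Insurer: £1079 − £961.25 = £117.75.
Claim 2 (£300): deductible met; 25% of £300 = £75. Cost to member: £75. OOP to date £1036.25. Plan pays £300 − £75 = £225.
Claim 3 (£401): 25% coinsurance on £401 = £100.25. Member owes £100.25 (running OOP £1136.50). Plan pays £401 − £100.25 = £300.75.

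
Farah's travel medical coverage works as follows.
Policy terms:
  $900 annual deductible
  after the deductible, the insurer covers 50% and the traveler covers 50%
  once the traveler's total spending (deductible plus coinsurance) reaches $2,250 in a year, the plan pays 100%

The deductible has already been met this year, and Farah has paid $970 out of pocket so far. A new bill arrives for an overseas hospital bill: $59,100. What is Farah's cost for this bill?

$1,280

The deductible is already satisfied, so the full bill goes to coinsurance.
50% of $59,100 = $29,550 falls to the traveler.
Adding $29,550 to the $970 already spent would give $30,520, which exceeds the $2,250 cap; the traveler pays just $2,250 − $970 = $1,280.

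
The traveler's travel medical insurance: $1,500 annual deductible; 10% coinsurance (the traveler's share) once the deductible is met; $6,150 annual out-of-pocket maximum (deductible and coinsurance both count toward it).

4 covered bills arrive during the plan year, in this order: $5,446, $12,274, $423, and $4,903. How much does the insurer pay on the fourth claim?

$4,412.70

Claim 1 — $5,446: $1,500 finishes the deductible; $3,946 goes to coinsurance; traveler's 10% is $394.60. Traveler pays $1,894.60; OOP now $1,894.60. Plan pays $5,446 − $1,894.60 = $3,551.40.
Claim 2 — $12,274: deductible already satisfied, so traveler's share is 10% × $12,274 = $1,227.40. Cost to traveler: $1,227.40. OOP to date $3,122. Plan pays $12,274 − $1,227.40 = $11,046.60.
Claim 3 — $423: deductible met; 10% of $423 = $42.30. Traveler pays $42.30; OOP now $3,164.30. Insurer: $423 − $42.30 = $380.70.
Claim 4 — $4,903: deductible already satisfied, so traveler's share is 10% × $4,903 = $490.30. Cost to traveler: $490.30. OOP to date $3,654.60. Insurer: $4,903 − $490.30 = $4,412.70.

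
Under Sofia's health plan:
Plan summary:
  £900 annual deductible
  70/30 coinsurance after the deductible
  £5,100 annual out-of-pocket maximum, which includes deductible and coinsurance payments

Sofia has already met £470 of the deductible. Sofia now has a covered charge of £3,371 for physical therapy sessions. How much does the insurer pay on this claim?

Remaining deductible: £900 − £470 = £430.
That leaves £3,371 − £430 = £2,941 for coinsurance.
Coinsurance: £2,941 × 30% = £882.30.
Patient responsibility before any cap: £430 + £882.30 = £1,312.30.
Year-to-date out-of-pocket becomes £470 + £1,312.30 = £1,782.30, still under the £5,100 maximum, so no cap applies.
The plan picks up £3,371 − £1,312.30 = £2,058.70.

£2,058.70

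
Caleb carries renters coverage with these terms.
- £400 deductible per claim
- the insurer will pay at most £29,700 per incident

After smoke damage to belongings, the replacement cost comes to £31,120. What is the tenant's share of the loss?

£1,420

Subtract the deductible: £31,120 − £400 = £30,720.
Since £30,720 > £29,700, the payout is capped at £29,700.
The tenant bears the rest of the original loss: £31,120 − £29,700 = £1,420.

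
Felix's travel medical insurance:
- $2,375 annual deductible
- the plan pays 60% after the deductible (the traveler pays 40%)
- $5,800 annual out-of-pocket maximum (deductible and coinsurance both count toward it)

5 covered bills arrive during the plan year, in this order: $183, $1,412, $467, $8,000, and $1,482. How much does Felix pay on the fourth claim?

$3,387.80

Claim 1 — $183: entire amount goes to the deductible. Traveler owes $183 (running OOP $183).
Claim 2 — $1,412: fully absorbed by the deductible. Cost to traveler: $1,412. OOP to date $1,595.
Claim 3 — $467: entire amount goes to the deductible. Traveler owes $467 (running OOP $2,062).
Claim 4 — $8,000: $313 finishes the deductible; $7,687 goes to coinsurance; traveler's 40% is $3,074.80. Traveler owes $3,387.80 (running OOP $5,449.80).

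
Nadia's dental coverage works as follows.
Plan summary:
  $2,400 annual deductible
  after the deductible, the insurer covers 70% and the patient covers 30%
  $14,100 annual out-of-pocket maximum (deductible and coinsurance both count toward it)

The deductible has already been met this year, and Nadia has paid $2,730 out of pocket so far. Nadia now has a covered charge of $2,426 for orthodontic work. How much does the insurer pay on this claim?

$1,698.20

The deductible is already satisfied, so the full bill goes to coinsurance.
Patient's 30% share of $2,426 is $727.80.
Cumulative spending $2,730 + $727.80 = $3,457.80 stays under the $14,100 maximum.
The insurer covers the remainder: $2,426 − $727.80 = $1,698.20.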